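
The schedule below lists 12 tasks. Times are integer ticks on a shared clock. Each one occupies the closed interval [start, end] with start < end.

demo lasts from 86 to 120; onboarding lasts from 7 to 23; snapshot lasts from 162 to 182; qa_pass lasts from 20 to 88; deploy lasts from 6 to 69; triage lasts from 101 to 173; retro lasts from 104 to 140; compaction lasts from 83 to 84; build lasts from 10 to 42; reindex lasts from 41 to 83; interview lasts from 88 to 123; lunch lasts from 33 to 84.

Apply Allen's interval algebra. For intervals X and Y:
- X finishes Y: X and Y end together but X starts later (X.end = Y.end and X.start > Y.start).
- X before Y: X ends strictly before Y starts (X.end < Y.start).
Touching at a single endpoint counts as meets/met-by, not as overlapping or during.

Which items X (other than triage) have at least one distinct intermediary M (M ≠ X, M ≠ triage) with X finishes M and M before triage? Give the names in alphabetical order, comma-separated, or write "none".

compaction

Target triage = [101, 173].
Intermediaries M with M before triage: build, compaction, deploy, lunch, onboarding, qa_pass, reindex.
Via build — items with X finishes build: none.
Via compaction — items with X finishes compaction: none.
Via deploy — items with X finishes deploy: none.
Via lunch — items with X finishes lunch: compaction.
Via onboarding — items with X finishes onboarding: none.
Via qa_pass — items with X finishes qa_pass: none.
Via reindex — items with X finishes reindex: none.
Union: compaction.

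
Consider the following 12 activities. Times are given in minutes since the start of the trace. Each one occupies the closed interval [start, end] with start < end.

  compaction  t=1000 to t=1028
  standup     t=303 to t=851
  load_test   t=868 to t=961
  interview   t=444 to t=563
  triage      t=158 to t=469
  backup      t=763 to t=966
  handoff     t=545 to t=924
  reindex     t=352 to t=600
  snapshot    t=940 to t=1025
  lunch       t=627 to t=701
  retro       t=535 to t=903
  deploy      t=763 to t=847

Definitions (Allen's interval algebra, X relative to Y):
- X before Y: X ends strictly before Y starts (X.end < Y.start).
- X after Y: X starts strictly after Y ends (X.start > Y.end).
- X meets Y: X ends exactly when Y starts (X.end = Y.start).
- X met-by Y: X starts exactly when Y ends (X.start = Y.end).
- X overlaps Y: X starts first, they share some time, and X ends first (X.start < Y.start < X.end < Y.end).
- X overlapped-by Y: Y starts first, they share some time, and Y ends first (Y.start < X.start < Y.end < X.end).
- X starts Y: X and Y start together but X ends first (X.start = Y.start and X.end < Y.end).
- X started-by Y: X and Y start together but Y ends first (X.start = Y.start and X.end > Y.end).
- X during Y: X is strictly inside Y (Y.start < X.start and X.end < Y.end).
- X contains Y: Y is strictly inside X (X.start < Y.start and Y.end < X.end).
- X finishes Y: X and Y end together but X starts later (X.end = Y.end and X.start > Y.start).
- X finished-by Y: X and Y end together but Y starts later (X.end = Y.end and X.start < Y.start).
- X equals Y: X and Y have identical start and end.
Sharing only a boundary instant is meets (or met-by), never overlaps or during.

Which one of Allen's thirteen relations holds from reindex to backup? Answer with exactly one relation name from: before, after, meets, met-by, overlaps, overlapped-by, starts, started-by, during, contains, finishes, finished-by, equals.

reindex = [t=352, t=600]; backup = [t=763, t=966].
Compare endpoints: reindex.start < backup.start, reindex.start < backup.end, reindex.end < backup.start, reindex.end < backup.end.
That pattern is 'before'.

before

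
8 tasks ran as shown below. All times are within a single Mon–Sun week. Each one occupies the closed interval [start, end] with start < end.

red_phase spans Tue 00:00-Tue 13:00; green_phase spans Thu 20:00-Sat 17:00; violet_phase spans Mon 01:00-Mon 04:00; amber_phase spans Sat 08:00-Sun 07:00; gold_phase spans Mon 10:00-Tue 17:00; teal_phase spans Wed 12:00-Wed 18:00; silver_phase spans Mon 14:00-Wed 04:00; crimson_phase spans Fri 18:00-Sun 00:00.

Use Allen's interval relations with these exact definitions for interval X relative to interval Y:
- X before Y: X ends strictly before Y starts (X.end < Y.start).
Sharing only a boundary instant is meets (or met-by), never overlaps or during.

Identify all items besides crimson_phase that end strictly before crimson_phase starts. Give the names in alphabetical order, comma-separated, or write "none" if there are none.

gold_phase, red_phase, silver_phase, teal_phase, violet_phase

Target crimson_phase = [Fri 18:00, Sun 00:00].
amber_phase [Sat 08:00, Sun 07:00] → overlapped-by → no.
gold_phase [Mon 10:00, Tue 17:00] → before → yes.
green_phase [Thu 20:00, Sat 17:00] → overlaps → no.
red_phase [Tue 00:00, Tue 13:00] → before → yes.
silver_phase [Mon 14:00, Wed 04:00] → before → yes.
teal_phase [Wed 12:00, Wed 18:00] → before → yes.
violet_phase [Mon 01:00, Mon 04:00] → before → yes.
Result: gold_phase, red_phase, silver_phase, teal_phase, violet_phase.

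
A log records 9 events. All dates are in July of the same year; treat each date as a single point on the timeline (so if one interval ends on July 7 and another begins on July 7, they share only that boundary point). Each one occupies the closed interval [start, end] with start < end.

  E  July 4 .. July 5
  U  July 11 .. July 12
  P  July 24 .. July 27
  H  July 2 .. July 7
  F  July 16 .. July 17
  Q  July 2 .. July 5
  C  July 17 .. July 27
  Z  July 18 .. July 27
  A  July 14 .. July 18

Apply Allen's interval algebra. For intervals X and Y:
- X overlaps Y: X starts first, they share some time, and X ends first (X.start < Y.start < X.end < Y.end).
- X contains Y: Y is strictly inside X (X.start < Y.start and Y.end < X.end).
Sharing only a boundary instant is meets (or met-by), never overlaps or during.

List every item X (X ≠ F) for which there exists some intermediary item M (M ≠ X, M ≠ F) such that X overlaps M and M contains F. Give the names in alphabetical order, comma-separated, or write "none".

Target F = [July 16, July 17].
Intermediaries M with M contains F: A.
Via A — items with X overlaps A: none.
Union: none.

none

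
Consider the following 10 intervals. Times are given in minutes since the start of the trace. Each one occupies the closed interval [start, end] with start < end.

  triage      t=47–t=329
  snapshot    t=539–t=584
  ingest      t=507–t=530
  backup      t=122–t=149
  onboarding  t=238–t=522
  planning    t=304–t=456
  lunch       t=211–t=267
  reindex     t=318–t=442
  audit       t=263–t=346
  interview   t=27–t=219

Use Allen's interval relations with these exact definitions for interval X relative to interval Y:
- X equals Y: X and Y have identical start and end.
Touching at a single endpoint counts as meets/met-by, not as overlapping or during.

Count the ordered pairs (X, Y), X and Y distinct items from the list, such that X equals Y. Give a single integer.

0

Checking all 90 ordered pairs for relation 'equals'; matching pairs in alphabetical order:
No pair satisfies it.
Count: 0.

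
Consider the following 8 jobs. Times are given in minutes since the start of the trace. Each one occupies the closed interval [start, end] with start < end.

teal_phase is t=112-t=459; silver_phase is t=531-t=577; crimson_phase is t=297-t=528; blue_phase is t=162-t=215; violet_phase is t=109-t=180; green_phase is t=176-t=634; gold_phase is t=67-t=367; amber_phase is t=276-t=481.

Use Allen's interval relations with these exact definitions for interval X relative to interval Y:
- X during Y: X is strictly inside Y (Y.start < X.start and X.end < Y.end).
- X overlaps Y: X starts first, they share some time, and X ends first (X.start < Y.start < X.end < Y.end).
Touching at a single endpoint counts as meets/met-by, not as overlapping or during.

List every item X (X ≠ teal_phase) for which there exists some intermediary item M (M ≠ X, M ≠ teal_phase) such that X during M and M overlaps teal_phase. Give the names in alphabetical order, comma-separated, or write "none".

Target teal_phase = [t=112, t=459].
Intermediaries M with M overlaps teal_phase: gold_phase, violet_phase.
Via gold_phase — items with X during gold_phase: blue_phase, violet_phase.
Via violet_phase — items with X during violet_phase: none.
Union: blue_phase, violet_phase.

blue_phase, violet_phase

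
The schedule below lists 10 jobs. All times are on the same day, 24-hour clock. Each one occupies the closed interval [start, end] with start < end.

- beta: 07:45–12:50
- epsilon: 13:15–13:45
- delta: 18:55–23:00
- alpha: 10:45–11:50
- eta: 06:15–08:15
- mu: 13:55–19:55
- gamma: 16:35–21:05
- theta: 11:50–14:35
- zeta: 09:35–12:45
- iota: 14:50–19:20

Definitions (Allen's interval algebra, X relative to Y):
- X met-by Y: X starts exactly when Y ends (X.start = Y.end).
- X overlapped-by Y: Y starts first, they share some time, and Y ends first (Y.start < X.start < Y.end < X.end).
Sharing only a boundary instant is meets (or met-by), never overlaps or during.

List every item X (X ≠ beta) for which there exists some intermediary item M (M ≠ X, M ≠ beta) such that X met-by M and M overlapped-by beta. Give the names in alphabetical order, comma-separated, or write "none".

none

Target beta = [07:45, 12:50].
Intermediaries M with M overlapped-by beta: theta.
Via theta — items with X met-by theta: none.
Union: none.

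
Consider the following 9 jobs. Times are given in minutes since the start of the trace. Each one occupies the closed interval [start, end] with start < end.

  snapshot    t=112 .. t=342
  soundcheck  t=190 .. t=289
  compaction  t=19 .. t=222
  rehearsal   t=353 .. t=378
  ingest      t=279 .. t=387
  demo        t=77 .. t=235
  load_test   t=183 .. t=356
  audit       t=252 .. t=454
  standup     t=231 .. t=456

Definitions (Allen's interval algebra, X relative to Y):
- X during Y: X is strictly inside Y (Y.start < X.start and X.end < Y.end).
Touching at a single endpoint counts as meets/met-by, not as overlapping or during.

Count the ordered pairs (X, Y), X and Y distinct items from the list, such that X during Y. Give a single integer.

Checking all 72 ordered pairs for relation 'during'; matching pairs in alphabetical order:
(audit, standup): audit during standup ✓
(ingest, audit): ingest during audit ✓
(ingest, standup): ingest during standup ✓
(rehearsal, audit): rehearsal during audit ✓
(rehearsal, ingest): rehearsal during ingest ✓
(rehearsal, standup): rehearsal during standup ✓
(soundcheck, load_test): soundcheck during load_test ✓
(soundcheck, snapshot): soundcheck during snapshot ✓
Count: 8.

8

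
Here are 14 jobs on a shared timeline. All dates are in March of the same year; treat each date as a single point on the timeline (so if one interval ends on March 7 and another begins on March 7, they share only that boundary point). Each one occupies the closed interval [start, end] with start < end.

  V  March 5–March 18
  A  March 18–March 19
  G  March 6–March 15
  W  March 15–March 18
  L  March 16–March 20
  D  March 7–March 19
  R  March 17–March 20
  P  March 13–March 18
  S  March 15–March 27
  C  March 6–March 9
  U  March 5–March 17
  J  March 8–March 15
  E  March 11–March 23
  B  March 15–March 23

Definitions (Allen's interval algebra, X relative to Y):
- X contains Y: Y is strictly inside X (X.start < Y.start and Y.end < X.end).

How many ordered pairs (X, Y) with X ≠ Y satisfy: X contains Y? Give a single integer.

22

Checking all 182 ordered pairs for relation 'contains'; matching pairs in alphabetical order:
(B, A): B contains A ✓
(B, L): B contains L ✓
(B, R): B contains R ✓
(D, J): D contains J ✓
(D, P): D contains P ✓
(D, W): D contains W ✓
(E, A): E contains A ✓
(E, L): E contains L ✓
(E, P): E contains P ✓
(E, R): E contains R ✓
(E, W): E contains W ✓
(L, A): L contains A ✓
(R, A): R contains A ✓
(S, A): S contains A ✓
(S, L): S contains L ✓
(S, R): S contains R ✓
(U, C): U contains C ✓
(U, G): U contains G ✓
(U, J): U contains J ✓
(V, C): V contains C ✓
(V, G): V contains G ✓
(V, J): V contains J ✓
Count: 22.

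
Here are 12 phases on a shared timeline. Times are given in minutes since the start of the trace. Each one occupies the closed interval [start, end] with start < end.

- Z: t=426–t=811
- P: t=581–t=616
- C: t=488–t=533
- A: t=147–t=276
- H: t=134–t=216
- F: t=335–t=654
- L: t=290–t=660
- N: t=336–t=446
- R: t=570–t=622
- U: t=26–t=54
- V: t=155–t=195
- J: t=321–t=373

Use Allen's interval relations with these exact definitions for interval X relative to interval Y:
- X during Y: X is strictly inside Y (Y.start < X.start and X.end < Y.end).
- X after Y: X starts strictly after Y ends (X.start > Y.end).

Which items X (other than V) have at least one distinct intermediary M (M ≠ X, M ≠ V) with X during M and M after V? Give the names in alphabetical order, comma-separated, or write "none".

C, F, J, N, P, R

Target V = [t=155, t=195].
Intermediaries M with M after V: C, F, J, L, N, P, R, Z.
Via C — items with X during C: none.
Via F — items with X during F: C, N, P, R.
Via J — items with X during J: none.
Via L — items with X during L: C, F, J, N, P, R.
Via N — items with X during N: none.
Via P — items with X during P: none.
Via R — items with X during R: P.
Via Z — items with X during Z: C, P, R.
Union: C, F, J, N, P, R.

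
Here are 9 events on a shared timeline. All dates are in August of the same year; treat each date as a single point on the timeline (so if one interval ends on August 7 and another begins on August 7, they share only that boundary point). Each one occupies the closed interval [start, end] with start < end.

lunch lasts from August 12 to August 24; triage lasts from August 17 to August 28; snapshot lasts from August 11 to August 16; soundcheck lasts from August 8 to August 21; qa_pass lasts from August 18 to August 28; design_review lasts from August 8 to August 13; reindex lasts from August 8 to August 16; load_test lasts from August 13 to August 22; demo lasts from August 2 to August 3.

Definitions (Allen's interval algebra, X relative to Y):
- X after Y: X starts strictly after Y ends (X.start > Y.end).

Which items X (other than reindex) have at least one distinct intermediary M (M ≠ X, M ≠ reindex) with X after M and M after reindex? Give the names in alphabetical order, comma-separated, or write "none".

none

Target reindex = [August 8, August 16].
Intermediaries M with M after reindex: qa_pass, triage.
Via qa_pass — items with X after qa_pass: none.
Via triage — items with X after triage: none.
Union: none.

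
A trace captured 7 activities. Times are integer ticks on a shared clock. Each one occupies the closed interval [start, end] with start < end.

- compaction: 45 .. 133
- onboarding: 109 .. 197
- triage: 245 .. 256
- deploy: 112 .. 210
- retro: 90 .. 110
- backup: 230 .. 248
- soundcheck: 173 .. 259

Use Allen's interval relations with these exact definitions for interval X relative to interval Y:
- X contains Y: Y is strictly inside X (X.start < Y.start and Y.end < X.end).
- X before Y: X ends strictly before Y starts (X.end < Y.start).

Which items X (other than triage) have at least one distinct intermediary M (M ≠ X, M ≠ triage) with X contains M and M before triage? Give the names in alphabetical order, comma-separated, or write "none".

compaction

Target triage = [245, 256].
Intermediaries M with M before triage: compaction, deploy, onboarding, retro.
Via compaction — items with X contains compaction: none.
Via deploy — items with X contains deploy: none.
Via onboarding — items with X contains onboarding: none.
Via retro — items with X contains retro: compaction.
Union: compaction.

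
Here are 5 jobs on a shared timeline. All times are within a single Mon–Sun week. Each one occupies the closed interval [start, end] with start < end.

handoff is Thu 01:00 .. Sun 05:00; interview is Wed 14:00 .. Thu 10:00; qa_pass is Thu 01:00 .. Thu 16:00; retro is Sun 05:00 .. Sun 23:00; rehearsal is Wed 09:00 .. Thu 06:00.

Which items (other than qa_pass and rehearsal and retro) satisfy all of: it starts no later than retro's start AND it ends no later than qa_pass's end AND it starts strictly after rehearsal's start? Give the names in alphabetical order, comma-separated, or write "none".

Conditions: its start is no later than retro's start (X.start <= Sun 05:00) AND its end is no later than qa_pass's end (X.end <= Thu 16:00) AND its start is strictly after rehearsal's start (X.start > Wed 09:00).
handoff: start Thu 01:00 <= Sun 05:00? ✓; end Sun 05:00 <= Thu 16:00? ✗; start Thu 01:00 > Wed 09:00? ✓ → no.
interview: start Wed 14:00 <= Sun 05:00? ✓; end Thu 10:00 <= Thu 16:00? ✓; start Wed 14:00 > Wed 09:00? ✓ → yes.
Result: interview.

interview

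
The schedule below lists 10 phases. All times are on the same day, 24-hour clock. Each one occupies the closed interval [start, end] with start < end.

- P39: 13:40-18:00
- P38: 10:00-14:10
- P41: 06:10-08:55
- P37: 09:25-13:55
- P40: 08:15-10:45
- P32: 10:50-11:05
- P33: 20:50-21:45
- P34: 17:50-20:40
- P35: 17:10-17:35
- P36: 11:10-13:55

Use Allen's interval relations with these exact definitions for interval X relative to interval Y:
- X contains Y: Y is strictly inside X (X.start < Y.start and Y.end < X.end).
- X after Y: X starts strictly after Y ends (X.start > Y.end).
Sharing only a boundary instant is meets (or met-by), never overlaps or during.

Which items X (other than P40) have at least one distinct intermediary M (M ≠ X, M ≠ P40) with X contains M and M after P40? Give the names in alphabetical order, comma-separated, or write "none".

P37, P38, P39

Target P40 = [08:15, 10:45].
Intermediaries M with M after P40: P32, P33, P34, P35, P36, P39.
Via P32 — items with X contains P32: P37, P38.
Via P33 — items with X contains P33: none.
Via P34 — items with X contains P34: none.
Via P35 — items with X contains P35: P39.
Via P36 — items with X contains P36: P38.
Via P39 — items with X contains P39: none.
Union: P37, P38, P39.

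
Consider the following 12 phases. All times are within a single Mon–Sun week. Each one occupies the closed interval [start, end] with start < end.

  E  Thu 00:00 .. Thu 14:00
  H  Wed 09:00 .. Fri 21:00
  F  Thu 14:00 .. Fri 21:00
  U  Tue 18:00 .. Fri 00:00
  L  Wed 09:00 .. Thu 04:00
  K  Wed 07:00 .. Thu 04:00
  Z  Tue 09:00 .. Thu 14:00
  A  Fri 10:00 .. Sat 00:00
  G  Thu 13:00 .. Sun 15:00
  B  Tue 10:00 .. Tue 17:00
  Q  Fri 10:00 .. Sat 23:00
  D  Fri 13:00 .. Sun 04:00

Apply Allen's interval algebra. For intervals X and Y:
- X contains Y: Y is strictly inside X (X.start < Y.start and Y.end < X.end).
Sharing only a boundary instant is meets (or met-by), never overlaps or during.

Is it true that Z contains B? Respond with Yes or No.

Yes

Z = [Tue 09:00, Thu 14:00], B = [Tue 10:00, Tue 17:00].
Actual relation of Z to B: contains.
Asked whether 'contains' holds → Yes.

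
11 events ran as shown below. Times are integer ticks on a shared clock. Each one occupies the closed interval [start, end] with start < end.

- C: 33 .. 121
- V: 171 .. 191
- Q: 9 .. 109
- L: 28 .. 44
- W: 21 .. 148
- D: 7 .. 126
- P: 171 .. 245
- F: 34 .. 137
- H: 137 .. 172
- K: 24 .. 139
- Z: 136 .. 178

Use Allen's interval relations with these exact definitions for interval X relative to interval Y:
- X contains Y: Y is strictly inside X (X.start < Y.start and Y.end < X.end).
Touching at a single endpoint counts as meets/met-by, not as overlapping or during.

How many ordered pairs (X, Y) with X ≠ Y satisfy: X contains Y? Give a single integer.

Checking all 110 ordered pairs for relation 'contains'; matching pairs in alphabetical order:
(D, C): D contains C ✓
(D, L): D contains L ✓
(D, Q): D contains Q ✓
(K, C): K contains C ✓
(K, F): K contains F ✓
(K, L): K contains L ✓
(Q, L): Q contains L ✓
(W, C): W contains C ✓
(W, F): W contains F ✓
(W, K): W contains K ✓
(W, L): W contains L ✓
(Z, H): Z contains H ✓
Count: 12.

12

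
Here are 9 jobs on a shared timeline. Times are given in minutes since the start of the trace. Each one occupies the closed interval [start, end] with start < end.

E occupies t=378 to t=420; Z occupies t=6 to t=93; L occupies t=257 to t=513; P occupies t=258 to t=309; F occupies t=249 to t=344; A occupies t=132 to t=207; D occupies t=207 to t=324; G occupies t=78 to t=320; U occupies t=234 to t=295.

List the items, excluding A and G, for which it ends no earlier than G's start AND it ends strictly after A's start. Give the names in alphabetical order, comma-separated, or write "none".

Conditions: its end is no earlier than G's start (X.end >= t=78) AND its end is strictly after A's start (X.end > t=132).
D: end t=324 >= t=78? ✓; end t=324 > t=132? ✓ → yes.
E: end t=420 >= t=78? ✓; end t=420 > t=132? ✓ → yes.
F: end t=344 >= t=78? ✓; end t=344 > t=132? ✓ → yes.
L: end t=513 >= t=78? ✓; end t=513 > t=132? ✓ → yes.
P: end t=309 >= t=78? ✓; end t=309 > t=132? ✓ → yes.
U: end t=295 >= t=78? ✓; end t=295 > t=132? ✓ → yes.
Z: end t=93 >= t=78? ✓; end t=93 > t=132? ✗ → no.
Result: D, E, F, L, P, U.

D, E, F, L, P, U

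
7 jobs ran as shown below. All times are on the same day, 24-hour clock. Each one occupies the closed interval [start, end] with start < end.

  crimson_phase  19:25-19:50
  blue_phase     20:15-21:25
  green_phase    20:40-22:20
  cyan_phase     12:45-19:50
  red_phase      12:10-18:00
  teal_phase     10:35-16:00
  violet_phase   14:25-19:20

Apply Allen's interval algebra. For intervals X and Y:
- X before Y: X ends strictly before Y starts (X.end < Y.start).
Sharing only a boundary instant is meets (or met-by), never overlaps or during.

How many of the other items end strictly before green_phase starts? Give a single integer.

Target green_phase = [20:40, 22:20].
blue_phase [20:15, 21:25] → overlaps → no.
crimson_phase [19:25, 19:50] → before → counts.
cyan_phase [12:45, 19:50] → before → counts.
red_phase [12:10, 18:00] → before → counts.
teal_phase [10:35, 16:00] → before → counts.
violet_phase [14:25, 19:20] → before → counts.
Total: 5.

5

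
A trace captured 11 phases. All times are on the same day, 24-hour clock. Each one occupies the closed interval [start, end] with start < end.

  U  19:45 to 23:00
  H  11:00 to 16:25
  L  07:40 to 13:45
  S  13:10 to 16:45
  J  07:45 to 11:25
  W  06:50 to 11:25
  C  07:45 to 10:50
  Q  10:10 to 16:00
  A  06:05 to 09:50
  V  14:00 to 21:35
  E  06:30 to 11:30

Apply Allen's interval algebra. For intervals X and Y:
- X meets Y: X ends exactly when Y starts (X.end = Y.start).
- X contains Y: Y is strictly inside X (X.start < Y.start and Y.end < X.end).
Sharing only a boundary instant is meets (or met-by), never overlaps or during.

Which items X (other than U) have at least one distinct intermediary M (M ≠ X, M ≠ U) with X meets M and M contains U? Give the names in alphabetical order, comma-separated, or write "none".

none

Target U = [19:45, 23:00].
Intermediaries M with M contains U: none.
Union: none.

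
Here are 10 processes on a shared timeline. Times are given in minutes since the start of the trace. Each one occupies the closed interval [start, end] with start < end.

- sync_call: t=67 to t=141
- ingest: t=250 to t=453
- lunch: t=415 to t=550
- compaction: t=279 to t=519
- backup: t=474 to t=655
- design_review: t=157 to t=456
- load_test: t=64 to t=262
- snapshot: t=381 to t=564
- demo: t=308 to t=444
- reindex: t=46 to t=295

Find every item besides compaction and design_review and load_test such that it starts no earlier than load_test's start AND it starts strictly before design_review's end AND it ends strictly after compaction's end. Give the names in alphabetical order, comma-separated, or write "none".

Conditions: its start is no earlier than load_test's start (X.start >= t=64) AND its start is strictly before design_review's end (X.start < t=456) AND its end is strictly after compaction's end (X.end > t=519).
backup: start t=474 >= t=64? ✓; start t=474 < t=456? ✗; end t=655 > t=519? ✓ → no.
demo: start t=308 >= t=64? ✓; start t=308 < t=456? ✓; end t=444 > t=519? ✗ → no.
ingest: start t=250 >= t=64? ✓; start t=250 < t=456? ✓; end t=453 > t=519? ✗ → no.
lunch: start t=415 >= t=64? ✓; start t=415 < t=456? ✓; end t=550 > t=519? ✓ → yes.
reindex: start t=46 >= t=64? ✗; start t=46 < t=456? ✓; end t=295 > t=519? ✗ → no.
snapshot: start t=381 >= t=64? ✓; start t=381 < t=456? ✓; end t=564 > t=519? ✓ → yes.
sync_call: start t=67 >= t=64? ✓; start t=67 < t=456? ✓; end t=141 > t=519? ✗ → no.
Result: lunch, snapshot.

lunch, snapshot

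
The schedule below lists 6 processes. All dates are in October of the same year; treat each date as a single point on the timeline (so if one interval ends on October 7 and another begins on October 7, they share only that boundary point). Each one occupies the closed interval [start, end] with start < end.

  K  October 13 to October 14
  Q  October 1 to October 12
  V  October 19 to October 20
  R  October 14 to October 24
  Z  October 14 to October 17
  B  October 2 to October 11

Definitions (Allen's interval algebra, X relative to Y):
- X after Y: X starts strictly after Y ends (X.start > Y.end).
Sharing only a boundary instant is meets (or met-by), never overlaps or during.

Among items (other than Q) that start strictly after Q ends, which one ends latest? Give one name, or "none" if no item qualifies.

Target Q = [October 1, October 12].
B [October 2, October 11] → during → excluded.
K [October 13, October 14] → after → candidate.
R [October 14, October 24] → after → candidate.
V [October 19, October 20] → after → candidate.
Z [October 14, October 17] → after → candidate.
Among candidates, latest end is October 24 → R.

R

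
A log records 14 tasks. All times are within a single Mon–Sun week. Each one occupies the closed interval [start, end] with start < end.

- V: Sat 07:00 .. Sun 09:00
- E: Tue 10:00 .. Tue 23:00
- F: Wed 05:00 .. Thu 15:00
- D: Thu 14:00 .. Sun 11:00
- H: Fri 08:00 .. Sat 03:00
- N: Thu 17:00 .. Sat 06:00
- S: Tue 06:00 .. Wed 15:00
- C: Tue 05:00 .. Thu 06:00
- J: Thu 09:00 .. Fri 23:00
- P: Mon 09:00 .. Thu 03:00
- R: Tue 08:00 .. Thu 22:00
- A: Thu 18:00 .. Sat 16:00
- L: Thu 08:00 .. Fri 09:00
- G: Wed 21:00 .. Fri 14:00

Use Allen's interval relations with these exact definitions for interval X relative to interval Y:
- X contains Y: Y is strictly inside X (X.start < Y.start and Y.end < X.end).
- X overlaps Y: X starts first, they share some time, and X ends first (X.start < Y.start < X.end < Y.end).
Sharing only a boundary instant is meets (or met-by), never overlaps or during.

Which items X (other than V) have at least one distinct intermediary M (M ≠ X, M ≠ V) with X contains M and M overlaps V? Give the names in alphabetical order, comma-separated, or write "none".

Target V = [Sat 07:00, Sun 09:00].
Intermediaries M with M overlaps V: A.
Via A — items with X contains A: D.
Union: D.

D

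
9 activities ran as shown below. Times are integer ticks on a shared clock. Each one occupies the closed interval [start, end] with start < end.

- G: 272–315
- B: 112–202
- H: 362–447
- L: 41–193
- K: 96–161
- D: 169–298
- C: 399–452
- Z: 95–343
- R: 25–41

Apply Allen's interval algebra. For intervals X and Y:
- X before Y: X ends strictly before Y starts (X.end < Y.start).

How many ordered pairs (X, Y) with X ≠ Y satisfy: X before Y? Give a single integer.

23

Checking all 72 ordered pairs for relation 'before'; matching pairs in alphabetical order:
(B, C): B before C ✓
(B, G): B before G ✓
(B, H): B before H ✓
(D, C): D before C ✓
(D, H): D before H ✓
(G, C): G before C ✓
(G, H): G before H ✓
(K, C): K before C ✓
(K, D): K before D ✓
(K, G): K before G ✓
(K, H): K before H ✓
(L, C): L before C ✓
(L, G): L before G ✓
(L, H): L before H ✓
(R, B): R before B ✓
(R, C): R before C ✓
(R, D): R before D ✓
(R, G): R before G ✓
(R, H): R before H ✓
(R, K): R before K ✓
(R, Z): R before Z ✓
(Z, C): Z before C ✓
(Z, H): Z before H ✓
Count: 23.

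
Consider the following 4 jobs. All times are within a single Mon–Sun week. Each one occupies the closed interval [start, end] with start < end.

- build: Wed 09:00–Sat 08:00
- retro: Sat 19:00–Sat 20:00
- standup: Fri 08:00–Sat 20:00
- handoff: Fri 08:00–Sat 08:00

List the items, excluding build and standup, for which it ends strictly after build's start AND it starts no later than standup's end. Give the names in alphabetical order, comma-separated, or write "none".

handoff, retro

Conditions: its end is strictly after build's start (X.end > Wed 09:00) AND its start is no later than standup's end (X.start <= Sat 20:00).
handoff: end Sat 08:00 > Wed 09:00? ✓; start Fri 08:00 <= Sat 20:00? ✓ → yes.
retro: end Sat 20:00 > Wed 09:00? ✓; start Sat 19:00 <= Sat 20:00? ✓ → yes.
Result: handoff, retro.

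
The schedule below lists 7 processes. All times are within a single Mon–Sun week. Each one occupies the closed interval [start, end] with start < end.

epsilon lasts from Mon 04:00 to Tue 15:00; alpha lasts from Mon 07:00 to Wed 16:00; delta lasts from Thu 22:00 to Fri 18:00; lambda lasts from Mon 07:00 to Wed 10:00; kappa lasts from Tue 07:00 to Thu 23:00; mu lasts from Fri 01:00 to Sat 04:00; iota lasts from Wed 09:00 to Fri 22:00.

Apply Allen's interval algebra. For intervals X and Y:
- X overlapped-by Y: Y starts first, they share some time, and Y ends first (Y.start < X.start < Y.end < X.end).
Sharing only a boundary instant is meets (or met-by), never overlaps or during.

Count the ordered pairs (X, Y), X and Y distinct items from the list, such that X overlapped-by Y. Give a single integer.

11

Checking all 42 ordered pairs for relation 'overlapped-by'; matching pairs in alphabetical order:
(alpha, epsilon): alpha overlapped-by epsilon ✓
(delta, kappa): delta overlapped-by kappa ✓
(iota, alpha): iota overlapped-by alpha ✓
(iota, kappa): iota overlapped-by kappa ✓
(iota, lambda): iota overlapped-by lambda ✓
(kappa, alpha): kappa overlapped-by alpha ✓
(kappa, epsilon): kappa overlapped-by epsilon ✓
(kappa, lambda): kappa overlapped-by lambda ✓
(lambda, epsilon): lambda overlapped-by epsilon ✓
(mu, delta): mu overlapped-by delta ✓
(mu, iota): mu overlapped-by iota ✓
Count: 11.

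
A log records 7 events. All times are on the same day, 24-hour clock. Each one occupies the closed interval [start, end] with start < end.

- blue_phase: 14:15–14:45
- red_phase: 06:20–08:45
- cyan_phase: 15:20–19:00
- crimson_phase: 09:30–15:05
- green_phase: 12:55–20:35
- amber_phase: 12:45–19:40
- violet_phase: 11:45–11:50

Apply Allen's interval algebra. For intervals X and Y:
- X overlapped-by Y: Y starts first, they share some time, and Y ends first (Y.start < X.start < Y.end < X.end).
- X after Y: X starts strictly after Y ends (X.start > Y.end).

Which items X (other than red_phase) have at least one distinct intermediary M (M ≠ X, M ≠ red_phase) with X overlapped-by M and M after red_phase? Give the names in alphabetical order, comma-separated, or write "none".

Target red_phase = [06:20, 08:45].
Intermediaries M with M after red_phase: amber_phase, blue_phase, crimson_phase, cyan_phase, green_phase, violet_phase.
Via amber_phase — items with X overlapped-by amber_phase: green_phase.
Via blue_phase — items with X overlapped-by blue_phase: none.
Via crimson_phase — items with X overlapped-by crimson_phase: amber_phase, green_phase.
Via cyan_phase — items with X overlapped-by cyan_phase: none.
Via green_phase — items with X overlapped-by green_phase: none.
Via violet_phase — items with X overlapped-by violet_phase: none.
Union: amber_phase, green_phase.

amber_phase, green_phase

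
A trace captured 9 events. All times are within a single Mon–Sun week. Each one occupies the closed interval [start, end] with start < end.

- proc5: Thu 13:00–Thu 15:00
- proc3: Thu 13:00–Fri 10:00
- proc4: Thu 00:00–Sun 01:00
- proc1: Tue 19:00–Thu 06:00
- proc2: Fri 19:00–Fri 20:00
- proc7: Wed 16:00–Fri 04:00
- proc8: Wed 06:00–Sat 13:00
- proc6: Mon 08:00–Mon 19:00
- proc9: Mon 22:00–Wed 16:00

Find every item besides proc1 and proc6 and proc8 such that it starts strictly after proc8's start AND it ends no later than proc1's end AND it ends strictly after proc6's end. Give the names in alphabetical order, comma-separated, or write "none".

none

Conditions: its start is strictly after proc8's start (X.start > Wed 06:00) AND its end is no later than proc1's end (X.end <= Thu 06:00) AND its end is strictly after proc6's end (X.end > Mon 19:00).
proc2: start Fri 19:00 > Wed 06:00? ✓; end Fri 20:00 <= Thu 06:00? ✗; end Fri 20:00 > Mon 19:00? ✓ → no.
proc3: start Thu 13:00 > Wed 06:00? ✓; end Fri 10:00 <= Thu 06:00? ✗; end Fri 10:00 > Mon 19:00? ✓ → no.
proc4: start Thu 00:00 > Wed 06:00? ✓; end Sun 01:00 <= Thu 06:00? ✗; end Sun 01:00 > Mon 19:00? ✓ → no.
proc5: start Thu 13:00 > Wed 06:00? ✓; end Thu 15:00 <= Thu 06:00? ✗; end Thu 15:00 > Mon 19:00? ✓ → no.
proc7: start Wed 16:00 > Wed 06:00? ✓; end Fri 04:00 <= Thu 06:00? ✗; end Fri 04:00 > Mon 19:00? ✓ → no.
proc9: start Mon 22:00 > Wed 06:00? ✗; end Wed 16:00 <= Thu 06:00? ✓; end Wed 16:00 > Mon 19:00? ✓ → no.
Result: none.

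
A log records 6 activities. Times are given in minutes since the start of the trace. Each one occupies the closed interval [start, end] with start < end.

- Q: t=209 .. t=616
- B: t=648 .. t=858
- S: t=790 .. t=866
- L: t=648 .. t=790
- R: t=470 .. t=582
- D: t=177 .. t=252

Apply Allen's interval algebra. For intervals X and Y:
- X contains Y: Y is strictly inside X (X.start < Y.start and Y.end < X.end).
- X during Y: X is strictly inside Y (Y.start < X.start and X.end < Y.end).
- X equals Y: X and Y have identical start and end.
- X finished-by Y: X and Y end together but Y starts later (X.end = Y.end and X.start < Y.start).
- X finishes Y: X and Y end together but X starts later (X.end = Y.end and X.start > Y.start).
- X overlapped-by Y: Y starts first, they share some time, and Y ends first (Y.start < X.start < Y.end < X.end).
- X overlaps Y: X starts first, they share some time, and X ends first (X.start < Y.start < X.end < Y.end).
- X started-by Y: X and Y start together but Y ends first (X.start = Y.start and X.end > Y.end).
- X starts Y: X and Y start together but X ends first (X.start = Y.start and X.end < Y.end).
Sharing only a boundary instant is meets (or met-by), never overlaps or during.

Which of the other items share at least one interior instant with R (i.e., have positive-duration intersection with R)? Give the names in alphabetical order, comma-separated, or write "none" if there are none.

Q

Target R = [t=470, t=582].
B [t=648, t=858] → after → no.
D [t=177, t=252] → before → no.
L [t=648, t=790] → after → no.
Q [t=209, t=616] → contains → yes.
S [t=790, t=866] → after → no.
Result: Q.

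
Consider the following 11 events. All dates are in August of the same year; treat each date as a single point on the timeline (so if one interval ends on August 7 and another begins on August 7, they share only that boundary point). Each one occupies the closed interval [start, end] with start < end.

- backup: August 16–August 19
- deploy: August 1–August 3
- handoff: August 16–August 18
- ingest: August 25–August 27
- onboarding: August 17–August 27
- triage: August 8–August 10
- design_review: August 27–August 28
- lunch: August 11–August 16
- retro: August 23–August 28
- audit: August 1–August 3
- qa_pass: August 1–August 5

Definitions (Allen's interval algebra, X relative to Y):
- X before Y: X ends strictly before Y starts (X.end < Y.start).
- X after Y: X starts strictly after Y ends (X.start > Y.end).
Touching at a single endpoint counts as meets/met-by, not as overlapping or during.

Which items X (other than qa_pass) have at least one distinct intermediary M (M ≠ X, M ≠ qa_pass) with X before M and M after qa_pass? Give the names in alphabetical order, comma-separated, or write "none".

Target qa_pass = [August 1, August 5].
Intermediaries M with M after qa_pass: backup, design_review, handoff, ingest, lunch, onboarding, retro, triage.
Via backup — items with X before backup: audit, deploy, triage.
Via design_review — items with X before design_review: audit, backup, deploy, handoff, lunch, triage.
Via handoff — items with X before handoff: audit, deploy, triage.
Via ingest — items with X before ingest: audit, backup, deploy, handoff, lunch, triage.
Via lunch — items with X before lunch: audit, deploy, triage.
Via onboarding — items with X before onboarding: audit, deploy, lunch, triage.
Via retro — items with X before retro: audit, backup, deploy, handoff, lunch, triage.
Via triage — items with X before triage: audit, deploy.
Union: audit, backup, deploy, handoff, lunch, triage.

audit, backup, deploy, handoff, lunch, triage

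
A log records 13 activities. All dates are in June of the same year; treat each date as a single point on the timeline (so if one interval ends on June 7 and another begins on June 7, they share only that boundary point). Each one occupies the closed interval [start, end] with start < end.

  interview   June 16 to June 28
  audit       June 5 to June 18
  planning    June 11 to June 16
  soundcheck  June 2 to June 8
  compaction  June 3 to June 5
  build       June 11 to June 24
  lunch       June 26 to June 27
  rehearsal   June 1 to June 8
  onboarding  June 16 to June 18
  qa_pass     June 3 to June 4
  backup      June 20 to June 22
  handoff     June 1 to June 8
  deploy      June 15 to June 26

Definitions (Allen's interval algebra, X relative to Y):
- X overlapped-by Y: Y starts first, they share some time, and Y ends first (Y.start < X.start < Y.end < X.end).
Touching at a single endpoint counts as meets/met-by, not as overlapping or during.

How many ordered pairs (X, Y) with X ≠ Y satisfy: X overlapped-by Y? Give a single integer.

10

Checking all 156 ordered pairs for relation 'overlapped-by'; matching pairs in alphabetical order:
(audit, handoff): audit overlapped-by handoff ✓
(audit, rehearsal): audit overlapped-by rehearsal ✓
(audit, soundcheck): audit overlapped-by soundcheck ✓
(build, audit): build overlapped-by audit ✓
(deploy, audit): deploy overlapped-by audit ✓
(deploy, build): deploy overlapped-by build ✓
(deploy, planning): deploy overlapped-by planning ✓
(interview, audit): interview overlapped-by audit ✓
(interview, build): interview overlapped-by build ✓
(interview, deploy): interview overlapped-by deploy ✓
Count: 10.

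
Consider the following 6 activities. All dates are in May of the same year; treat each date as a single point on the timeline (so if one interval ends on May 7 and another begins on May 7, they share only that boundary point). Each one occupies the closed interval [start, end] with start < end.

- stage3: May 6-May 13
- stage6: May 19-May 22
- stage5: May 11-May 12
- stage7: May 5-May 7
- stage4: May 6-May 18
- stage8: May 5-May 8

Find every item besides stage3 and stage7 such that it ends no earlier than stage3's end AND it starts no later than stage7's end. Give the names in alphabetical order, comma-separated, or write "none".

stage4

Conditions: its end is no earlier than stage3's end (X.end >= May 13) AND its start is no later than stage7's end (X.start <= May 7).
stage4: end May 18 >= May 13? ✓; start May 6 <= May 7? ✓ → yes.
stage5: end May 12 >= May 13? ✗; start May 11 <= May 7? ✗ → no.
stage6: end May 22 >= May 13? ✓; start May 19 <= May 7? ✗ → no.
stage8: end May 8 >= May 13? ✗; start May 5 <= May 7? ✓ → no.
Result: stage4.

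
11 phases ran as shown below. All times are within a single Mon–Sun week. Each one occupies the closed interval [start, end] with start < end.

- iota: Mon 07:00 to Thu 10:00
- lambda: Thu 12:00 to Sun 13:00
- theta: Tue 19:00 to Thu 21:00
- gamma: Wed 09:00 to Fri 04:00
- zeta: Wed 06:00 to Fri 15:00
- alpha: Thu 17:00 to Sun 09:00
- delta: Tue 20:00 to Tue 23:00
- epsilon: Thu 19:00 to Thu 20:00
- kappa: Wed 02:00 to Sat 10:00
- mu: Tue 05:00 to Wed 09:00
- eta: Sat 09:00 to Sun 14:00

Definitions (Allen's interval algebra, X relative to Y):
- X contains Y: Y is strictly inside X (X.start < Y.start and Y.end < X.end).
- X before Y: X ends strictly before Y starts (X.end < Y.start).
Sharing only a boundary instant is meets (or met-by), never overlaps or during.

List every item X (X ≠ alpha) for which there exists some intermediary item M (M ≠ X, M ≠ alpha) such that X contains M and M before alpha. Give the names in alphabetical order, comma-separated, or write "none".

Target alpha = [Thu 17:00, Sun 09:00].
Intermediaries M with M before alpha: delta, iota, mu.
Via delta — items with X contains delta: iota, mu, theta.
Via iota — items with X contains iota: none.
Via mu — items with X contains mu: iota.
Union: iota, mu, theta.

iota, mu, theta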